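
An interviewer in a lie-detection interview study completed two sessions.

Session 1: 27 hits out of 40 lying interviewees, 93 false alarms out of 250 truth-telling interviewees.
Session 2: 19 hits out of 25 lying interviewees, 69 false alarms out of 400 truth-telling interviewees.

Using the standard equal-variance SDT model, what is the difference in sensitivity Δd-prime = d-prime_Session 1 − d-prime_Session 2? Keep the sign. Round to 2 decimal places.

Session 1: z(0.6750) = 0.454, z(0.3720) = -0.327, d' = 0.781
Session 2: z(0.7600) = 0.706, z(0.1725) = -0.944, d' = 1.650
Δd' = d'_Session 1 − d'_Session 2 = 0.781 − 1.650 = -0.869
Session 2 has the higher sensitivity.

Δd-prime = -0.87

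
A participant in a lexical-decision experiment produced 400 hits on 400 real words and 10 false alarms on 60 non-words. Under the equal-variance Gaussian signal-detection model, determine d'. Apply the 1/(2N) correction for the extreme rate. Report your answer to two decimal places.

The hit rate is 400/400 = 1, so apply the 1/(2N) correction: H → 1 − 1/(2·400) = 0.99875.
z(H) = z(0.99875) = 3.023
z(FA) = z(0.16667) = -0.967
d' = 3.023 − (-0.967) = 3.990

d' = 3.99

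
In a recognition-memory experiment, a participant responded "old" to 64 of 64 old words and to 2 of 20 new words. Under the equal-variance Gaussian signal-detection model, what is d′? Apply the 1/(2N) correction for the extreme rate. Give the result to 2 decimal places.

d′ = 3.70

The hit rate is 64/64 = 1, so apply the 1/(2N) correction: H → 1 − 1/(2·64) = 0.99219.
z(H) = z(0.99219) = 2.418
z(FA) = z(0.10000) = -1.282
d' = 2.418 − (-1.282) = 3.700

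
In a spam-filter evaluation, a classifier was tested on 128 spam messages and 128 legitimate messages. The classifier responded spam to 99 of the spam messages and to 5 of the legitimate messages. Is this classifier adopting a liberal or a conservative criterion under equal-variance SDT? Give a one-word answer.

conservative

z(H) = 0.750, z(FA) = -1.762
c = −½·(z(H) + z(FA)) = 0.506
c > 0 → conservative criterion (biased toward responding “no”).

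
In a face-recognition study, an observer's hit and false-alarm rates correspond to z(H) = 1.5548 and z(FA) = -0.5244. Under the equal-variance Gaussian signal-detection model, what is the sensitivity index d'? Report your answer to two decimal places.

d' = 2.08

d' = z(H) − z(FA) = 1.5548 − (-0.5244) = 2.0792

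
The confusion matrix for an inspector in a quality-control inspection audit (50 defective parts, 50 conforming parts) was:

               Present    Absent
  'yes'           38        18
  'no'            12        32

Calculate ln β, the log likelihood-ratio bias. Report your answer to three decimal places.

H = 38/50 = 0.7600
FA = 18/50 = 0.3600
z(0.7600) = 0.7063, z(0.3600) = -0.3585
ln β = −½·[z(H)² − z(FA)²] = −0.5 × (0.4989 − 0.1285) = -0.1852

ln β = -0.185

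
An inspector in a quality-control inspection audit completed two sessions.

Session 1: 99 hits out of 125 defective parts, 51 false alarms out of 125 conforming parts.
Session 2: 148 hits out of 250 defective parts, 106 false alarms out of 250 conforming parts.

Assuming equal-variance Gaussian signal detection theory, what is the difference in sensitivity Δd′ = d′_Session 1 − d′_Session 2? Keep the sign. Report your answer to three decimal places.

Session 1: z(0.7920) = 0.8134, z(0.4080) = -0.2327, d' = 1.0461
Session 2: z(0.5920) = 0.2327, z(0.4240) = -0.1917, d' = 0.4244
Δd' = d'_Session 1 − d'_Session 2 = 1.0461 − 0.4244 = 0.6217
Session 1 has the higher sensitivity.

Δd′ = 0.622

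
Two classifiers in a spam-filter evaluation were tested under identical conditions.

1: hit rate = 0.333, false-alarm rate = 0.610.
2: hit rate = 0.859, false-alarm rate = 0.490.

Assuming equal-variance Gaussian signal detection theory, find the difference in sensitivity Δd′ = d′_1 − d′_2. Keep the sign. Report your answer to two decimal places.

Δd′ = -1.81

1: z(0.333) = -0.432, z(0.610) = 0.279, d' = -0.711
2: z(0.859) = 1.076, z(0.490) = -0.025, d' = 1.101
Δd' = d'_1 − d'_2 = -0.711 − 1.101 = -1.812
2 has the higher sensitivity.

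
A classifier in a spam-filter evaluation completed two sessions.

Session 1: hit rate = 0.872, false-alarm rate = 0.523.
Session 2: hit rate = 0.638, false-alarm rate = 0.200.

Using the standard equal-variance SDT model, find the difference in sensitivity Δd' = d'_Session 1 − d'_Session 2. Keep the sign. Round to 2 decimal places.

Session 1: z(0.872) = 1.136, z(0.523) = 0.058, d' = 1.078
Session 2: z(0.638) = 0.353, z(0.200) = -0.842, d' = 1.195
Δd' = d'_Session 1 − d'_Session 2 = 1.078 − 1.195 = -0.117
Session 2 has the higher sensitivity.

Δd' = -0.12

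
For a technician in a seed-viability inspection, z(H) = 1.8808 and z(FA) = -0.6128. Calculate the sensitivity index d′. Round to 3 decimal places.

d′ = 2.494

d' = z(H) − z(FA) = 1.8808 − (-0.6128) = 2.4936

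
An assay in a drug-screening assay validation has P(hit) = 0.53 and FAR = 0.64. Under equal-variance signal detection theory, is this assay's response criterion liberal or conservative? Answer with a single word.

liberal

z(H) = 0.075, z(FA) = 0.358
c = −½·(z(H) + z(FA)) = -0.2165
c < 0 → liberal criterion (biased toward responding “yes”).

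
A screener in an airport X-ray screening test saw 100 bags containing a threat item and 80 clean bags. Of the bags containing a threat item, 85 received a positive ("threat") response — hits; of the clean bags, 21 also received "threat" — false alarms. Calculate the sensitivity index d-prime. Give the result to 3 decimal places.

H = 85/100 = 0.8500
FA = 21/80 = 0.2625
z(H) = z(0.8500) = 1.0364
z(FA) = z(0.2625) = -0.6357
d' = z(H) − z(FA) = 1.0364 − (-0.6357) = 1.6721

d-prime = 1.672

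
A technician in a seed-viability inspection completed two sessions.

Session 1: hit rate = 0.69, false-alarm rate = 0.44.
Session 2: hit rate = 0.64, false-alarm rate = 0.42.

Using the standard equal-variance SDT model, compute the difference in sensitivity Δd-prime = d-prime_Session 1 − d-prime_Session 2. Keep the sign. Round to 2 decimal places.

Session 1: z(0.69) = 0.496, z(0.44) = -0.151, d' = 0.647
Session 2: z(0.64) = 0.358, z(0.42) = -0.202, d' = 0.560
Δd' = d'_Session 1 − d'_Session 2 = 0.647 − 0.560 = 0.087
Session 1 has the higher sensitivity.

Δd-prime = 0.09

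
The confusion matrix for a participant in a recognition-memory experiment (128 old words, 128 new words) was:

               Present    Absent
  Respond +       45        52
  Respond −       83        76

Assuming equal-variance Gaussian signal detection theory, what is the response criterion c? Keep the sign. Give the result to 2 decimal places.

c = 0.31

H = 45/128 = 0.3516
FA = 52/128 = 0.4062
Φ⁻¹(H) = -0.381
Φ⁻¹(FA) = -0.237
c = −½·[z(H) + z(FA)] = −0.5 × (-0.381 + (-0.237)) = 0.309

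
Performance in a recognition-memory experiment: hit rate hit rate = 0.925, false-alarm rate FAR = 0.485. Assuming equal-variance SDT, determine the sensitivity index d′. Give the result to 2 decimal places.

z(H) = z(0.925) = 1.4395
z(FA) = z(0.485) = -0.0376
d' = z(H) − z(FA) = 1.4395 − (-0.0376) = 1.4771

d′ = 1.48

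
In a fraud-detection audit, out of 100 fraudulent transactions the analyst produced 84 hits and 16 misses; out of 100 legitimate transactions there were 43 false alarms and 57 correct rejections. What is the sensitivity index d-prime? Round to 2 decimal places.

H = 84/100 = 0.8400
FA = 43/100 = 0.4300
Φ⁻¹(H) = Φ⁻¹(0.8400) = 0.994
Φ⁻¹(FA) = Φ⁻¹(0.4300) = -0.176
d' = z(H) − z(FA) = 0.994 − (-0.176) = 1.170

d-prime = 1.17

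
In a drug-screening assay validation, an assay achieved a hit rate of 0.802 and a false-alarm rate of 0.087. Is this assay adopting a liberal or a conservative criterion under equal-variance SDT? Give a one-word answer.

conservative

z(H) = 0.849, z(FA) = -1.359
c = −½·(z(H) + z(FA)) = 0.255
c > 0 → conservative criterion (biased toward responding “no”).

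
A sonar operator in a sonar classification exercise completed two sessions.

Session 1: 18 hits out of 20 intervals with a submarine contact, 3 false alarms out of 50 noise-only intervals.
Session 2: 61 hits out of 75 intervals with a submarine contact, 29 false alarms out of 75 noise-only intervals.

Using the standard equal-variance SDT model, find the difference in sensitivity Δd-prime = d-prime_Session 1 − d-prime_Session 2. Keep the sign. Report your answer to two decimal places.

Session 1: z(0.9000) = 1.282, z(0.0600) = -1.555, d' = 2.837
Session 2: z(0.8133) = 0.890, z(0.3867) = -0.288, d' = 1.178
Δd' = d'_Session 1 − d'_Session 2 = 2.837 − 1.178 = 1.659
Session 1 has the higher sensitivity.

Δd-prime = 1.66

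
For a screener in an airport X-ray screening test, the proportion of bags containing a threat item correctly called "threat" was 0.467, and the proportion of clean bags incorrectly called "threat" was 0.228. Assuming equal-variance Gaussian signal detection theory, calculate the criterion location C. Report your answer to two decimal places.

z(0.467) = -0.083, z(0.228) = -0.745
c = −½·[z(H) + z(FA)] = −0.5 × (-0.083 + (-0.745)) = 0.414
c > 0: the screener has a conservative response bias.

C = 0.41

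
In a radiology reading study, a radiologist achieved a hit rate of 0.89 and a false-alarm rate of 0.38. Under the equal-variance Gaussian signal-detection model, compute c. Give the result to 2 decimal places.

c = -0.46

z(0.89) = 1.227, z(0.38) = -0.305
c = −½·[z(H) + z(FA)] = −0.5 × (1.227 + (-0.305)) = -0.461
c < 0: the radiologist has a liberal response bias.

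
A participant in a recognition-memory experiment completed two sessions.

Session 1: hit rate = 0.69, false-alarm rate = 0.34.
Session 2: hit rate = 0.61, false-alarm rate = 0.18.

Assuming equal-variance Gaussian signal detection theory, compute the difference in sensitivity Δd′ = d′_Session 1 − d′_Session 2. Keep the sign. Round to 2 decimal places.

Session 1: z(0.69) = 0.496, z(0.34) = -0.412, d' = 0.908
Session 2: z(0.61) = 0.279, z(0.18) = -0.915, d' = 1.194
Δd' = d'_Session 1 − d'_Session 2 = 0.908 − 1.194 = -0.286
Session 2 has the higher sensitivity.

Δd′ = -0.29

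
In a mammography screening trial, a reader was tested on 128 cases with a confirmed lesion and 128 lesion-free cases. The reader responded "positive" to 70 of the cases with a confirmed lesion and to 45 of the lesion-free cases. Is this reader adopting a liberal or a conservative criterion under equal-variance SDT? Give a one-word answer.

z(H) = 0.118, z(FA) = -0.381
c = −½·(z(H) + z(FA)) = 0.1315
c > 0 → conservative criterion (biased toward responding “no”).

conservative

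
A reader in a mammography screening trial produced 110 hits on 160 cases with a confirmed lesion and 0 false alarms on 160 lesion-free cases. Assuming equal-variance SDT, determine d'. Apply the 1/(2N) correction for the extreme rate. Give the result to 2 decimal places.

d' = 3.22

The false-alarm rate is 0/160 = 0, so apply the 1/(2N) correction: FA → 1/(2·160) = 0.00313.
z(H) = z(0.68750) = 0.489
z(FA) = z(0.00313) = -2.734
d' = 0.489 − (-2.734) = 3.223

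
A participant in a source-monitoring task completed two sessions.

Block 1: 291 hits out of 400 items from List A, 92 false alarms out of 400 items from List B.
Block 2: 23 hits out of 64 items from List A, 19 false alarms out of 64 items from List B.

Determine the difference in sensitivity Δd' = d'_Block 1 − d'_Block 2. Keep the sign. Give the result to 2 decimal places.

Δd' = 1.17

Block 1: z(0.7275) = 0.605, z(0.2300) = -0.739, d' = 1.344
Block 2: z(0.3594) = -0.360, z(0.2969) = -0.533, d' = 0.173
Δd' = d'_Block 1 − d'_Block 2 = 1.344 − 0.173 = 1.171
Block 1 has the higher sensitivity.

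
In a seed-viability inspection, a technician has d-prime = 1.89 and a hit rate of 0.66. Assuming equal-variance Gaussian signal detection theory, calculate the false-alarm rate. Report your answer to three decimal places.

false-alarm rate = 0.070

z(hit rate) = z(0.66) = 0.4125
z(FA) = z(H) − d' = 0.4125 − 1.89 = -1.4775
false-alarm rate = Φ(-1.4775) = 0.0698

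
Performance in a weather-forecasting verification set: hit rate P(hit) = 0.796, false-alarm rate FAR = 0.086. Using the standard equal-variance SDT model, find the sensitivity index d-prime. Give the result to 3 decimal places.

d-prime = 2.193

z(H) = z(0.796) = 0.8274
z(FA) = z(0.086) = -1.3658
d' = z(H) − z(FA) = 0.8274 − (-1.3658) = 2.1932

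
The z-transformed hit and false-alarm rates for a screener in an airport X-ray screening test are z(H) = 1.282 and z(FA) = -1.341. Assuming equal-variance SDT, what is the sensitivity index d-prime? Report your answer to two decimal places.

d' = z(H) − z(FA) = 1.282 − (-1.341) = 2.623

d-prime = 2.62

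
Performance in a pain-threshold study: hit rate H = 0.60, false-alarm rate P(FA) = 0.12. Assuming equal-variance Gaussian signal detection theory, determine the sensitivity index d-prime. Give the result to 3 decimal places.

z(0.60) = 0.2533, z(0.12) = -1.1750
d' = z(H) − z(FA) = 0.2533 − (-1.1750) = 1.4283

d-prime = 1.428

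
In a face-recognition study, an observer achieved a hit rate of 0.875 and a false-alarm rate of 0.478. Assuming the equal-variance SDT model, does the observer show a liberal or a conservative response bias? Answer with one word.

liberal

z(H) = 1.150, z(FA) = -0.055
c = −½·(z(H) + z(FA)) = -0.5475
c < 0 → liberal criterion (biased toward responding “yes”).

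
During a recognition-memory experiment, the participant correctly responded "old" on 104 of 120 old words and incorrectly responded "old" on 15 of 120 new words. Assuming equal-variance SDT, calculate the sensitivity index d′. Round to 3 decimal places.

H = 104/120 = 0.8667
FA = 15/120 = 0.1250
Φ⁻¹(H) = Φ⁻¹(0.8667) = 1.1109
Φ⁻¹(FA) = Φ⁻¹(0.1250) = -1.1503
d' = z(H) − z(FA) = 1.1109 − (-1.1503) = 2.2612

d′ = 2.261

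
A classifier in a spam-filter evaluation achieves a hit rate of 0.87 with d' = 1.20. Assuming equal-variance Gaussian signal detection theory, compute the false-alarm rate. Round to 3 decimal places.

z(hit rate) = z(0.87) = 1.1264
z(FA) = z(H) − d' = 1.1264 − 1.20 = -0.0736
false-alarm rate = Φ(-0.0736) = 0.4707

false-alarm rate = 0.471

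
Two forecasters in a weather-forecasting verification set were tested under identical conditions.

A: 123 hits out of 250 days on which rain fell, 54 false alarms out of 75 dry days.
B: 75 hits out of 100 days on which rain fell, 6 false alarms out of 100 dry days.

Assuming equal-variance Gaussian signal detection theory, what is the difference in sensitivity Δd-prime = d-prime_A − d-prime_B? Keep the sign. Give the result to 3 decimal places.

A: z(0.4920) = -0.0201, z(0.7200) = 0.5828, d' = -0.6029
B: z(0.7500) = 0.6745, z(0.0600) = -1.5548, d' = 2.2293
Δd' = d'_A − d'_B = -0.6029 − 2.2293 = -2.8322
B has the higher sensitivity.

Δd-prime = -2.832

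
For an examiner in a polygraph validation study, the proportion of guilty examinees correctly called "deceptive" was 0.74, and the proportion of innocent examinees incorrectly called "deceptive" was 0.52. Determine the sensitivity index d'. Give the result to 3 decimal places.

z(H) = z(0.74) = 0.6433
z(FA) = z(0.52) = 0.0502
d' = z(H) − z(FA) = 0.6433 − 0.0502 = 0.5931

d' = 0.593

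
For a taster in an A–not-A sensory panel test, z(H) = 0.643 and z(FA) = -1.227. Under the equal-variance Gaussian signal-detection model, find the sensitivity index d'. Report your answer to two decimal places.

d' = 1.87

d' = z(H) − z(FA) = 0.643 − (-1.227) = 1.870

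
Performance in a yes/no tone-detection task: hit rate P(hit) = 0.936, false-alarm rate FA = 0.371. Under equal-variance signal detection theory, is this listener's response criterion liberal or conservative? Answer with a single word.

liberal

z(H) = 1.522, z(FA) = -0.329
c = −½·(z(H) + z(FA)) = -0.5965
c < 0 → liberal criterion (biased toward responding “yes”).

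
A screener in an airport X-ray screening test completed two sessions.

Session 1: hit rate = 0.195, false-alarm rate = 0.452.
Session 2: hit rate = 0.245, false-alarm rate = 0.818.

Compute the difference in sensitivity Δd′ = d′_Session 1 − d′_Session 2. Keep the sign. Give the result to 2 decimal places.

Session 1: z(0.195) = -0.860, z(0.452) = -0.121, d' = -0.739
Session 2: z(0.245) = -0.690, z(0.818) = 0.908, d' = -1.598
Δd' = d'_Session 1 − d'_Session 2 = -0.739 − (-1.598) = 0.859
Session 1 has the higher sensitivity.

Δd′ = 0.86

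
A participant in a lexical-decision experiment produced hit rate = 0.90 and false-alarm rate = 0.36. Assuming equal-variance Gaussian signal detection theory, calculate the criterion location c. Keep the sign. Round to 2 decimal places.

z(0.90) = 1.2816, z(0.36) = -0.3585
c = −½·[z(H) + z(FA)] = −0.5 × (1.2816 + (-0.3585)) = -0.46155
c < 0: the participant has a liberal response bias.

c = -0.46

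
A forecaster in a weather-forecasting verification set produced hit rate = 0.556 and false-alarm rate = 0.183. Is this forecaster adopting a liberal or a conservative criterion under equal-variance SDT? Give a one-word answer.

conservative

z(H) = 0.141, z(FA) = -0.904
c = −½·(z(H) + z(FA)) = 0.3815
c > 0 → conservative criterion (biased toward responding “no”).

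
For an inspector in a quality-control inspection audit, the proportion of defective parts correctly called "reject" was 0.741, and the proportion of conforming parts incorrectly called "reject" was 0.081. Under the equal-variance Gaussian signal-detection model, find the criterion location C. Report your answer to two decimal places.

Φ⁻¹(0.741) = 0.646, Φ⁻¹(0.081) = -1.398
c = −½·[z(H) + z(FA)] = −0.5 × (0.646 + (-1.398)) = 0.376
c > 0: the inspector has a conservative response bias.

C = 0.38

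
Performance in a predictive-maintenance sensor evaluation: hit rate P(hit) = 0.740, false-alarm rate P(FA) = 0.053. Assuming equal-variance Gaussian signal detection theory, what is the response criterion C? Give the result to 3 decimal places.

C = 0.487

z(H) = z(0.740) = 0.6433
z(FA) = z(0.053) = -1.6164
c = −½·[z(H) + z(FA)] = −0.5 × (0.6433 + (-1.6164)) = 0.48655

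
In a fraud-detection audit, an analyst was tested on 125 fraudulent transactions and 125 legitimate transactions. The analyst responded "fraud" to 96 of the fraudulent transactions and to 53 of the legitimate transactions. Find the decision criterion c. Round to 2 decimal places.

c = -0.27

H = 96/125 = 0.7680
FA = 53/125 = 0.4240
z(0.7680) = 0.732, z(0.4240) = -0.192
c = −½·[z(H) + z(FA)] = −0.5 × (0.732 + (-0.192)) = -0.270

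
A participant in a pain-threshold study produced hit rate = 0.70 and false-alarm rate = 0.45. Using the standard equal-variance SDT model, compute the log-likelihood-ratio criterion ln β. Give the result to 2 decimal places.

z(H) = z(0.70) = 0.524
z(FA) = z(0.45) = -0.126
ln β = −½·[z(H)² − z(FA)²] = −0.5 × (0.275 − 0.016) = -0.1295

ln β = -0.13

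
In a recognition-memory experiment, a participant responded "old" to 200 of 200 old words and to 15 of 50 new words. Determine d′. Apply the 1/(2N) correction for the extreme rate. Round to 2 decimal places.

The hit rate is 200/200 = 1, so apply the 1/(2N) correction: H → 1 − 1/(2·200) = 0.99750.
z(H) = z(0.99750) = 2.807
z(FA) = z(0.30000) = -0.524
d' = 2.807 − (-0.524) = 3.331

d′ = 3.33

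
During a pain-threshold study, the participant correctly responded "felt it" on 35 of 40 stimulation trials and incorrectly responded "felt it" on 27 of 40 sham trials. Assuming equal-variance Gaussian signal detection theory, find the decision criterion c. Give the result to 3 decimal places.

H = 35/40 = 0.8750
FA = 27/40 = 0.6750
Φ⁻¹(H) = Φ⁻¹(0.8750) = 1.1503
Φ⁻¹(FA) = Φ⁻¹(0.6750) = 0.4538
c = −½·[z(H) + z(FA)] = −0.5 × (1.1503 + 0.4538) = -0.80205
c < 0: the participant has a liberal response bias.

c = -0.802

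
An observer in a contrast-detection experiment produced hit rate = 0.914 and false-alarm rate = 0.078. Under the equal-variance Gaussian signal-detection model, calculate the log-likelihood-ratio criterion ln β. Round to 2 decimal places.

ln β = 0.07

z(H) = z(0.914) = 1.366
z(FA) = z(0.078) = -1.419
ln β = −½·[z(H)² − z(FA)²] = −0.5 × (1.866 − 2.014) = 0.074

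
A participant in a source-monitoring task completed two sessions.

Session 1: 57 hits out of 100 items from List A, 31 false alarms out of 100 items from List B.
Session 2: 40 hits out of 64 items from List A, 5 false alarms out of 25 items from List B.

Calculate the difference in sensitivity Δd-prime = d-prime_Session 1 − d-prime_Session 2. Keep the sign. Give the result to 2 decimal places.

Δd-prime = -0.49

Session 1: z(0.5700) = 0.176, z(0.3100) = -0.496, d' = 0.672
Session 2: z(0.6250) = 0.319, z(0.2000) = -0.842, d' = 1.161
Δd' = d'_Session 1 − d'_Session 2 = 0.672 − 1.161 = -0.489
Session 2 has the higher sensitivity.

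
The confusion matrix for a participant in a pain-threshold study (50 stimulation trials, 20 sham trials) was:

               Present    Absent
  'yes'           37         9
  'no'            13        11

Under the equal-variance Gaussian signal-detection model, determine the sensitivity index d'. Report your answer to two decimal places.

d' = 0.77

H = 37/50 = 0.7400
FA = 9/20 = 0.4500
z(H) = 0.6433
z(FA) = -0.1257
d' = z(H) − z(FA) = 0.6433 − (-0.1257) = 0.7690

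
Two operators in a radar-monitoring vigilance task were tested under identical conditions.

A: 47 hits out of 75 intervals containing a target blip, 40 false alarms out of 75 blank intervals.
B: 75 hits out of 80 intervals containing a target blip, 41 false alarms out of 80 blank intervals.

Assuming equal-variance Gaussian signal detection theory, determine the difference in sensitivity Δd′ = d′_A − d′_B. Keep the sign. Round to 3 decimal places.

A: z(0.6267) = 0.3231, z(0.5333) = 0.0836, d' = 0.2395
B: z(0.9375) = 1.5341, z(0.5125) = 0.0313, d' = 1.5028
Δd' = d'_A − d'_B = 0.2395 − 1.5028 = -1.2633
B has the higher sensitivity.

Δd′ = -1.263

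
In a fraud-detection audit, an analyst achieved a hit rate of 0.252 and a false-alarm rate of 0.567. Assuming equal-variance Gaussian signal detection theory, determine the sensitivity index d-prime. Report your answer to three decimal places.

d-prime = -0.837

Φ⁻¹(H) = -0.6682
Φ⁻¹(FA) = 0.1687
d' = z(H) − z(FA) = -0.6682 − 0.1687 = -0.8369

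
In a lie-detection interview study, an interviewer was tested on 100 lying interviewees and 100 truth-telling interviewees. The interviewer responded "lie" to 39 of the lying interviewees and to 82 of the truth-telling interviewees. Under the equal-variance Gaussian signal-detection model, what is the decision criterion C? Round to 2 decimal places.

C = -0.32

H = 39/100 = 0.3900
FA = 82/100 = 0.8200
Φ⁻¹(H) = Φ⁻¹(0.3900) = -0.279
Φ⁻¹(FA) = Φ⁻¹(0.8200) = 0.915
c = −½·[z(H) + z(FA)] = −0.5 × (-0.279 + 0.915) = -0.318
c < 0: the interviewer has a liberal response bias.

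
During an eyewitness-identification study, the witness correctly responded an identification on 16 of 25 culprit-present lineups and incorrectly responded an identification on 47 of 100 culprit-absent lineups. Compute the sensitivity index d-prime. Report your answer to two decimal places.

H = 16/25 = 0.6400
FA = 47/100 = 0.4700
z(H) = z(0.6400) = 0.3585
z(FA) = z(0.4700) = -0.0753
d' = z(H) − z(FA) = 0.3585 − (-0.0753) = 0.4338

d-prime = 0.43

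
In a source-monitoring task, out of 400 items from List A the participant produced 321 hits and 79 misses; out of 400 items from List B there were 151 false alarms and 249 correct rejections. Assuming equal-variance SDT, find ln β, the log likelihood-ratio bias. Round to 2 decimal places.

H = 321/400 = 0.8025
FA = 151/400 = 0.3775
Φ⁻¹(H) = 0.851
Φ⁻¹(FA) = -0.312
ln β = −½·[z(H)² − z(FA)²] = −0.5 × (0.724 − 0.097) = -0.3135

ln β = -0.31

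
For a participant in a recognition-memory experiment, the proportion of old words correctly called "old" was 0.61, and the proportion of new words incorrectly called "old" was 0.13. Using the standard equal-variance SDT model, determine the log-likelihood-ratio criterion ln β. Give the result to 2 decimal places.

ln β = 0.60

z(H) = 0.279
z(FA) = -1.126
ln β = −½·[z(H)² − z(FA)²] = −0.5 × (0.078 − 1.268) = 0.595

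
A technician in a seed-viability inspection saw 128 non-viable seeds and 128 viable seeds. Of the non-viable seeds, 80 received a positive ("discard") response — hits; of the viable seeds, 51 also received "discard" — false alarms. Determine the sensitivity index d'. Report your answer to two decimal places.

H = 80/128 = 0.6250
FA = 51/128 = 0.3984
Φ⁻¹(0.6250) = 0.319, Φ⁻¹(0.3984) = -0.257
d' = z(H) − z(FA) = 0.319 − (-0.257) = 0.576

d' = 0.58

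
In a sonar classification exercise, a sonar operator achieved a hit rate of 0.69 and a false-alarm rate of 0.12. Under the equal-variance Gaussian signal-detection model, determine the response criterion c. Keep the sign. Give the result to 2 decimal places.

c = 0.34

z(0.69) = 0.496, z(0.12) = -1.175
c = −½·[z(H) + z(FA)] = −0.5 × (0.496 + (-1.175)) = 0.3395
c > 0: the sonar operator has a conservative response bias.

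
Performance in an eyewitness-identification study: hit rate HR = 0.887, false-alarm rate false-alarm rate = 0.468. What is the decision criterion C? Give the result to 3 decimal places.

Φ⁻¹(H) = Φ⁻¹(0.887) = 1.2107
Φ⁻¹(FA) = Φ⁻¹(0.468) = -0.0803
c = −½·[z(H) + z(FA)] = −0.5 × (1.2107 + (-0.0803)) = -0.5652

C = -0.565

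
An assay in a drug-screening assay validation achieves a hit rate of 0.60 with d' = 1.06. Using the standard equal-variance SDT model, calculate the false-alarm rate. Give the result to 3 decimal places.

false-alarm rate = 0.210

z(hit rate) = z(0.60) = 0.2533
z(FA) = z(H) − d' = 0.2533 − 1.06 = -0.8067
false-alarm rate = Φ(-0.8067) = 0.2099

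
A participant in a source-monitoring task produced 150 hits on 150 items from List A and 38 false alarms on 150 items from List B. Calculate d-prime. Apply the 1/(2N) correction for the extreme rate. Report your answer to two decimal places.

d-prime = 3.38

The hit rate is 150/150 = 1, so apply the 1/(2N) correction: H → 1 − 1/(2·150) = 0.99667.
z(H) = z(0.99667) = 2.713
z(FA) = z(0.25333) = -0.664
d' = 2.713 − (-0.664) = 3.377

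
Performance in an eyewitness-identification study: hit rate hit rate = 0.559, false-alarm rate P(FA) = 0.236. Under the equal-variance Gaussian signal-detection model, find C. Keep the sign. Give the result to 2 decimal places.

Φ⁻¹(H) = Φ⁻¹(0.559) = 0.1484
Φ⁻¹(FA) = Φ⁻¹(0.236) = -0.7192
c = −½·[z(H) + z(FA)] = −0.5 × (0.1484 + (-0.7192)) = 0.2854
c > 0: the witness has a conservative response bias.

C = 0.29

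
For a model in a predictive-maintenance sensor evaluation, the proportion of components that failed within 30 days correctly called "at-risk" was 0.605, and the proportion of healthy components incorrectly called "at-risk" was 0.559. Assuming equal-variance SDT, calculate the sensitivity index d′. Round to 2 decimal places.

d′ = 0.12

z(H) = 0.2663
z(FA) = 0.1484
d' = z(H) − z(FA) = 0.2663 − 0.1484 = 0.1179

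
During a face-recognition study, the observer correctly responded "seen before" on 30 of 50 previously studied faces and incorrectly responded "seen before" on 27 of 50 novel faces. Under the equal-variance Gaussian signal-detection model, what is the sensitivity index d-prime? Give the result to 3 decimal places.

d-prime = 0.153

H = 30/50 = 0.6000
FA = 27/50 = 0.5400
z(H) = z(0.6000) = 0.2533
z(FA) = z(0.5400) = 0.1004
d' = z(H) − z(FA) = 0.2533 − 0.1004 = 0.1529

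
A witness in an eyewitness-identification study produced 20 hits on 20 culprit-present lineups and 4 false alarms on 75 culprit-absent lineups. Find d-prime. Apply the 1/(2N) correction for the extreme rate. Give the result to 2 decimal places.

d-prime = 3.57

The hit rate is 20/20 = 1, so apply the 1/(2N) correction: H → 1 − 1/(2·20) = 0.97500.
z(H) = z(0.97500) = 1.960
z(FA) = z(0.05333) = -1.613
d' = 1.960 − (-1.613) = 3.573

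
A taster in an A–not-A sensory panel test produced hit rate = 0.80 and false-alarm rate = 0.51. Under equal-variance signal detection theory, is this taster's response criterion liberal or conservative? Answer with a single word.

z(H) = 0.842, z(FA) = 0.025
c = −½·(z(H) + z(FA)) = -0.4335
c < 0 → liberal criterion (biased toward responding “yes”).

liberal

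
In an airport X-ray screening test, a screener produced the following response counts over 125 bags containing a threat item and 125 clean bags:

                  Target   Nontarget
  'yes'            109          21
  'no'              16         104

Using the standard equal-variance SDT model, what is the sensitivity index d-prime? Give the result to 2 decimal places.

d-prime = 2.10

H = 109/125 = 0.8720
FA = 21/125 = 0.1680
z(H) = z(0.8720) = 1.136
z(FA) = z(0.1680) = -0.962
d' = z(H) − z(FA) = 1.136 − (-0.962) = 2.098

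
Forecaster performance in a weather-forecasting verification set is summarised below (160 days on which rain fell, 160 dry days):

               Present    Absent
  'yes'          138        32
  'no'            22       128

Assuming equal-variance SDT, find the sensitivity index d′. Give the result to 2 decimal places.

H = 138/160 = 0.8625
FA = 32/160 = 0.2000
z(H) = z(0.8625) = 1.092
z(FA) = z(0.2000) = -0.842
d' = z(H) − z(FA) = 1.092 − (-0.842) = 1.934

d′ = 1.93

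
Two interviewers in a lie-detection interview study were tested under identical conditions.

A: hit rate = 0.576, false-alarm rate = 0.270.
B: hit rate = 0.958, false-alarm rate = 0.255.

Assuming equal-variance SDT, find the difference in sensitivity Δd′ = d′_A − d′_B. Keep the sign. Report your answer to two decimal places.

A: z(0.576) = 0.192, z(0.270) = -0.613, d' = 0.805
B: z(0.958) = 1.728, z(0.255) = -0.659, d' = 2.387
Δd' = d'_A − d'_B = 0.805 − 2.387 = -1.582
B has the higher sensitivity.

Δd′ = -1.58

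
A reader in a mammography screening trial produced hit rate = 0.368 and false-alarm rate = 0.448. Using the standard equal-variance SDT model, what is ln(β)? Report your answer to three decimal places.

Φ⁻¹(H) = Φ⁻¹(0.368) = -0.3372
Φ⁻¹(FA) = Φ⁻¹(0.448) = -0.1307
ln β = −½·[z(H)² − z(FA)²] = −0.5 × (0.1137 − 0.0171) = -0.0483

ln β = -0.048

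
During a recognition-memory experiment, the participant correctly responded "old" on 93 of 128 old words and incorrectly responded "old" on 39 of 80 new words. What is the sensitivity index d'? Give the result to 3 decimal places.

d' = 0.634

H = 93/128 = 0.7266
FA = 39/80 = 0.4875
z(H) = 0.6026
z(FA) = -0.0313
d' = z(H) − z(FA) = 0.6026 − (-0.0313) = 0.6339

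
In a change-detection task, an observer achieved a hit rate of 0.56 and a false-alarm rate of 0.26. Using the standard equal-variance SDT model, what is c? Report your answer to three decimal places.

c = 0.246

Φ⁻¹(0.56) = 0.1510, Φ⁻¹(0.26) = -0.6433
c = −½·[z(H) + z(FA)] = −0.5 × (0.1510 + (-0.6433)) = 0.24615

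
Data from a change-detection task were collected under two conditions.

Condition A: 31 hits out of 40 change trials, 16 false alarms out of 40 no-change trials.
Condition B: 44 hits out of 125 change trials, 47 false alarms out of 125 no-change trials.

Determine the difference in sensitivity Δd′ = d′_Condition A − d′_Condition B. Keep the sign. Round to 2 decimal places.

Condition A: z(0.7750) = 0.755, z(0.4000) = -0.253, d' = 1.008
Condition B: z(0.3520) = -0.380, z(0.3760) = -0.316, d' = -0.064
Δd' = d'_Condition A − d'_Condition B = 1.008 − (-0.064) = 1.072
Condition A has the higher sensitivity.

Δd′ = 1.07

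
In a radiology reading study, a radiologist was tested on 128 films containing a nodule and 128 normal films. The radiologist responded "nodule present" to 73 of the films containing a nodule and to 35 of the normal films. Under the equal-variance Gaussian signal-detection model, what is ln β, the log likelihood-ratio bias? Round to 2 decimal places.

H = 73/128 = 0.5703
FA = 35/128 = 0.2734
z(H) = z(0.5703) = 0.177
z(FA) = z(0.2734) = -0.603
ln β = −½·[z(H)² − z(FA)²] = −0.5 × (0.031 − 0.364) = 0.1665

ln β = 0.17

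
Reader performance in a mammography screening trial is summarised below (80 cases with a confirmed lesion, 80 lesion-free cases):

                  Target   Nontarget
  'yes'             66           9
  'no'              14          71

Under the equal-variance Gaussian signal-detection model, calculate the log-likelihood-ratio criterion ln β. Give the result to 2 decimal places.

ln β = 0.30

H = 66/80 = 0.8250
FA = 9/80 = 0.1125
z(H) = z(0.8250) = 0.935
z(FA) = z(0.1125) = -1.213
ln β = −½·[z(H)² − z(FA)²] = −0.5 × (0.874 − 1.471) = 0.2985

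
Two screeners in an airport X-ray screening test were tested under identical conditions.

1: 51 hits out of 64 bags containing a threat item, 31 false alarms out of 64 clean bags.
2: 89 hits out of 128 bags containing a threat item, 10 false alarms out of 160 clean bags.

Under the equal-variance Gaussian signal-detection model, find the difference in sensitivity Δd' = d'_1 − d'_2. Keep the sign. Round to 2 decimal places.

Δd' = -1.18

1: z(0.7969) = 0.831, z(0.4844) = -0.039, d' = 0.870
2: z(0.6953) = 0.511, z(0.0625) = -1.534, d' = 2.045
Δd' = d'_1 − d'_2 = 0.870 − 2.045 = -1.175
2 has the higher sensitivity.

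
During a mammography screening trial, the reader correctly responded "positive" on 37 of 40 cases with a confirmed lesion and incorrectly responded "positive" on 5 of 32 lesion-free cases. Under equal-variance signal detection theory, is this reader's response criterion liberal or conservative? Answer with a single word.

z(H) = 1.440, z(FA) = -1.010
c = −½·(z(H) + z(FA)) = -0.215
c < 0 → liberal criterion (biased toward responding “yes”).

liberal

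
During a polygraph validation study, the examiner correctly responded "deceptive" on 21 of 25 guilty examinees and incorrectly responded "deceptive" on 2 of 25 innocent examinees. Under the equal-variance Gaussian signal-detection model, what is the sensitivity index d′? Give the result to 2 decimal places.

H = 21/25 = 0.8400
FA = 2/25 = 0.0800
Φ⁻¹(0.8400) = 0.9945, Φ⁻¹(0.0800) = -1.4051
d' = z(H) − z(FA) = 0.9945 − (-1.4051) = 2.3996

d′ = 2.40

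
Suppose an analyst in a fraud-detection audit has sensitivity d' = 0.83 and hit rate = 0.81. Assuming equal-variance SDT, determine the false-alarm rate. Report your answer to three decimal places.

z(hit rate) = z(0.81) = 0.8779
z(FA) = z(H) − d' = 0.8779 − 0.83 = 0.0479
false-alarm rate = Φ(0.0479) = 0.5191

false-alarm rate = 0.519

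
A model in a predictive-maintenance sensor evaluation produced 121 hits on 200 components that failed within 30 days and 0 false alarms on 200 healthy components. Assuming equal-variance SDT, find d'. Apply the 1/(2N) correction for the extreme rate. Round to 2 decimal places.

d' = 3.07

The false-alarm rate is 0/200 = 0, so apply the 1/(2N) correction: FA → 1/(2·200) = 0.00250.
z(H) = z(0.60500) = 0.266
z(FA) = z(0.00250) = -2.807
d' = 0.266 − (-2.807) = 3.073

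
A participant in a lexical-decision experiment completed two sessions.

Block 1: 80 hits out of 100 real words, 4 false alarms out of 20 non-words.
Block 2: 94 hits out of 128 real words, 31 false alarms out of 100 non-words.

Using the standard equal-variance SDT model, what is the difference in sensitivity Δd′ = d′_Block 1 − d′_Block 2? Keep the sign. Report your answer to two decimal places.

Δd′ = 0.56

Block 1: z(0.8000) = 0.842, z(0.2000) = -0.842, d' = 1.684
Block 2: z(0.7344) = 0.626, z(0.3100) = -0.496, d' = 1.122
Δd' = d'_Block 1 − d'_Block 2 = 1.684 − 1.122 = 0.562
Block 1 has the higher sensitivity.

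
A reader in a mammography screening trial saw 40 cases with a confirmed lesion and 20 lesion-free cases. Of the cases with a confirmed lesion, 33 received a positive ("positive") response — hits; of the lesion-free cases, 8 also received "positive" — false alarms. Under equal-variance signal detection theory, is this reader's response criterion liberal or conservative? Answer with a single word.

liberal

z(H) = 0.935, z(FA) = -0.253
c = −½·(z(H) + z(FA)) = -0.341
c < 0 → liberal criterion (biased toward responding “yes”).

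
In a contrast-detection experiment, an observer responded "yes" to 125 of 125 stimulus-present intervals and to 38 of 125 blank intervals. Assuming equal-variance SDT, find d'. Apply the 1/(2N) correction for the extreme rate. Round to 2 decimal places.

d' = 3.17

The hit rate is 125/125 = 1, so apply the 1/(2N) correction: H → 1 − 1/(2·125) = 0.99600.
z(H) = z(0.99600) = 2.652
z(FA) = z(0.30400) = -0.513
d' = 2.652 − (-0.513) = 3.165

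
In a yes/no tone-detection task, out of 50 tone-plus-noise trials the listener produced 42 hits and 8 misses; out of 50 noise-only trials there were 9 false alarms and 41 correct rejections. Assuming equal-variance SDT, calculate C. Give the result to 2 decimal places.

C = -0.04

H = 42/50 = 0.8400
FA = 9/50 = 0.1800
z(H) = z(0.8400) = 0.9945
z(FA) = z(0.1800) = -0.9154
c = −½·[z(H) + z(FA)] = −0.5 × (0.9945 + (-0.9154)) = -0.03955
c < 0: the listener has a liberal response bias.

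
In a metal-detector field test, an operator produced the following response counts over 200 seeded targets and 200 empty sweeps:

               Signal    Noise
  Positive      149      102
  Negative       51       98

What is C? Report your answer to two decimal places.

C = -0.34

H = 149/200 = 0.7450
FA = 102/200 = 0.5100
Φ⁻¹(0.7450) = 0.6588, Φ⁻¹(0.5100) = 0.0251
c = −½·[z(H) + z(FA)] = −0.5 × (0.6588 + 0.0251) = -0.34195
c < 0: the operator has a liberal response bias.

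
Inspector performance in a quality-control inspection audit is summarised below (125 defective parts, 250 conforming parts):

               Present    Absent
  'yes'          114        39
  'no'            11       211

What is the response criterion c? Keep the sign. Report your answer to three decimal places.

c = -0.171

H = 114/125 = 0.9120
FA = 39/250 = 0.1560
z(H) = 1.3532
z(FA) = -1.0110
c = −½·[z(H) + z(FA)] = −0.5 × (1.3532 + (-1.0110)) = -0.1711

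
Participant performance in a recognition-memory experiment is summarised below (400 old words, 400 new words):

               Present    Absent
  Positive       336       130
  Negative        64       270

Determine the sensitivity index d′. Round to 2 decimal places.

d′ = 1.45

H = 336/400 = 0.8400
FA = 130/400 = 0.3250
Φ⁻¹(H) = Φ⁻¹(0.8400) = 0.9945
Φ⁻¹(FA) = Φ⁻¹(0.3250) = -0.4538
d' = z(H) − z(FA) = 0.9945 − (-0.4538) = 1.4483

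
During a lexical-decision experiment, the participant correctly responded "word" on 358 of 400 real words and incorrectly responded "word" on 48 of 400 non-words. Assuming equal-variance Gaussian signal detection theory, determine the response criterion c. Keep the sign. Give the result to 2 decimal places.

c = -0.04

H = 358/400 = 0.8950
FA = 48/400 = 0.1200
z(H) = z(0.8950) = 1.254
z(FA) = z(0.1200) = -1.175
c = −½·[z(H) + z(FA)] = −0.5 × (1.254 + (-1.175)) = -0.0395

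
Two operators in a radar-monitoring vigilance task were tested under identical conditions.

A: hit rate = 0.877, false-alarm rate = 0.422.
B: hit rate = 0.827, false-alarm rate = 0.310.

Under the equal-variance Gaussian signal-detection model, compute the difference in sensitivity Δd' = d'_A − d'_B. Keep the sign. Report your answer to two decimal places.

Δd' = -0.08

A: z(0.877) = 1.160, z(0.422) = -0.197, d' = 1.357
B: z(0.827) = 0.942, z(0.310) = -0.496, d' = 1.438
Δd' = d'_A − d'_B = 1.357 − 1.438 = -0.081
B has the higher sensitivity.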